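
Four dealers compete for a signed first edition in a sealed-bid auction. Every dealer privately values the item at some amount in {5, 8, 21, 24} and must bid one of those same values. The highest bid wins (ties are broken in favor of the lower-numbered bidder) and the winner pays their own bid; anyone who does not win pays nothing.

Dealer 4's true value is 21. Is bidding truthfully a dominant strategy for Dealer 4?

No

Consider the case where Dealer 1 bids 5, Dealer 2 bids 5 and Dealer 3 bids 5.
Truthful bid 21: wins, pays 21, utility 21 - 21 = 0.
Bid 8 instead: wins, pays 8, utility 21 - 8 = 13.
Since 13 > 0, bidding 8 is strictly better here, so truthful bidding is not dominant.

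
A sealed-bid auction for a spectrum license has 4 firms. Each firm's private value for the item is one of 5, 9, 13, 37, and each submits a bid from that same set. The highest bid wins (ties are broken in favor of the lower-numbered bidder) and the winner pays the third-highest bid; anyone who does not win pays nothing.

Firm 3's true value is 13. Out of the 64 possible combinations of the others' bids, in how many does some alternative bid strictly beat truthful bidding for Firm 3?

Others bid (5, 5, 37): truth gives 0; bid 37 gives 8 > 0. Violating.
Others bid (5, 9, 37): truth gives 0; bid 37 gives 4 > 0. Violating.
Others bid (5, 13, 5): truth gives 0; bid 37 gives 8 > 0. Violating.
Others bid (5, 13, 9): truth gives 0; bid 37 gives 4 > 0. Violating.
Others bid (5, 5, 5): truth gives 8; no alternative beats it.
Others bid (5, 5, 9): truth gives 8; no alternative beats it.
(Checking all 64 profiles: 12 have a profitable deviation, 52 do not.)

12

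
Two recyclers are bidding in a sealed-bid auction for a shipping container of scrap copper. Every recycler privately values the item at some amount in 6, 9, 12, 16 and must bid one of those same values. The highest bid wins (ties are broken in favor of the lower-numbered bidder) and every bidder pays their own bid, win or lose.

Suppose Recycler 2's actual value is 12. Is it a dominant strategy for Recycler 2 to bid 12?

Consider the case where Recycler 1 bids 6.
Truthful bid 12: wins, pays 12, utility 12 - 12 = 0.
Bid 9 instead: wins, pays 9, utility 12 - 9 = 3.
Since 3 > 0, bidding 9 is strictly better here, so truthful bidding is not dominant.

No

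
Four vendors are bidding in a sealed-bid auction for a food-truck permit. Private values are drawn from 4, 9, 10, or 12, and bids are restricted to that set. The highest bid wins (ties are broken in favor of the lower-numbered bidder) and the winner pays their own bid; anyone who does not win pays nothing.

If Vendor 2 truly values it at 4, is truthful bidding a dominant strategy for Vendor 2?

Check each profile of the others' bids and compare truth against every alternative bid.
Others bid (4, 4, 4): truth gives 0, best alternative gives -5.
Others bid (4, 4, 9): truth gives 0, best alternative gives -5.
Others bid (4, 9, 4): truth gives 0, best alternative gives -5.
Others bid (4, 9, 9): truth gives 0, best alternative gives -5.
Others bid (4, 4, 10): truth gives 0, best alternative gives 0.
Others bid (4, 4, 12): truth gives 0, best alternative gives 0.
(Remaining 58 profiles checked similarly; truth is weakly best in each.)
In every case the truthful bid is at least as good as any alternative, so it is a dominant strategy.

Yes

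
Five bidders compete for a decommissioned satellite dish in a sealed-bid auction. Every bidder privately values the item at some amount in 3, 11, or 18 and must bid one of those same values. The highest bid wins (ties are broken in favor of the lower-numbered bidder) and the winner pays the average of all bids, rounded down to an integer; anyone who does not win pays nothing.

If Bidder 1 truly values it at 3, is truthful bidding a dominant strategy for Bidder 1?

Check each profile of the others' bids and compare truth against every alternative bid.
Others bid (11, 11, 11, 11): truth gives 0, best alternative gives -8.
Others bid (3, 11, 11, 11): truth gives 0, best alternative gives -6.
Others bid (11, 3, 11, 11): truth gives 0, best alternative gives -6.
Others bid (11, 11, 3, 11): truth gives 0, best alternative gives -6.
Others bid (11, 11, 11, 3): truth gives 0, best alternative gives -6.
Others bid (3, 3, 11, 11): truth gives 0, best alternative gives -4.
(Remaining 75 profiles checked similarly; truth is weakly best in each.)
In every case the truthful bid is at least as good as any alternative, so it is a dominant strategy.

Yes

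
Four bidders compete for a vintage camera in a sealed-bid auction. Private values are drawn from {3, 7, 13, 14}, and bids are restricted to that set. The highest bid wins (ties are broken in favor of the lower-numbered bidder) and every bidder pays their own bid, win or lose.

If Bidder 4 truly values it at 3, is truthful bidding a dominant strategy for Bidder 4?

Yes

Check each profile of the others' bids and compare truth against every alternative bid.
Others bid (3, 3, 7): truth gives -3, best alternative gives -7.
Others bid (3, 3, 13): truth gives -3, best alternative gives -7.
Others bid (3, 3, 14): truth gives -3, best alternative gives -7.
Others bid (3, 7, 3): truth gives -3, best alternative gives -7.
Others bid (3, 7, 7): truth gives -3, best alternative gives -7.
Others bid (3, 7, 13): truth gives -3, best alternative gives -7.
(Remaining 58 profiles checked similarly; truth is weakly best in each.)
In every case the truthful bid is at least as good as any alternative, so it is a dominant strategy.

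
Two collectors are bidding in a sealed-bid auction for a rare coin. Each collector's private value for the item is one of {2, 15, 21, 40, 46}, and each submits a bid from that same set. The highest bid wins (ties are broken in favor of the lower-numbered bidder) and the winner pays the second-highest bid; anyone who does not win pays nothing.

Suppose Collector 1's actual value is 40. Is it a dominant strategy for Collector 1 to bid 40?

Yes

Check each profile of the others' bids and compare truth against every alternative bid.
Others bid (2): truth gives 38, best alternative gives 38.
Others bid (15): truth gives 25, best alternative gives 25.
Others bid (21): truth gives 19, best alternative gives 19.
Others bid (40): truth gives 0, best alternative gives 0.
Others bid (46): truth gives 0, best alternative gives 0.
In every case the truthful bid is at least as good as any alternative, so it is a dominant strategy.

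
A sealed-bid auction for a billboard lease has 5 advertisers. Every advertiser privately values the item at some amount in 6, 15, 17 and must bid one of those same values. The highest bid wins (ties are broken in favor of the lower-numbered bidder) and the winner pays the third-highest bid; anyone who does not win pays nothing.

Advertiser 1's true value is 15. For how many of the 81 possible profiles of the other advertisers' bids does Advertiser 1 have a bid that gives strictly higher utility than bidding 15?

Others bid (6, 6, 6, 17): truth gives 0; bid 17 gives 9 > 0. Violating.
Others bid (6, 6, 17, 6): truth gives 0; bid 17 gives 9 > 0. Violating.
Others bid (6, 17, 6, 6): truth gives 0; bid 17 gives 9 > 0. Violating.
Others bid (17, 6, 6, 6): truth gives 0; bid 17 gives 9 > 0. Violating.
Others bid (6, 6, 6, 6): truth gives 9; no alternative beats it.
Others bid (6, 6, 6, 15): truth gives 9; no alternative beats it.
(Checking all 81 profiles: 4 have a profitable deviation, 77 do not.)

4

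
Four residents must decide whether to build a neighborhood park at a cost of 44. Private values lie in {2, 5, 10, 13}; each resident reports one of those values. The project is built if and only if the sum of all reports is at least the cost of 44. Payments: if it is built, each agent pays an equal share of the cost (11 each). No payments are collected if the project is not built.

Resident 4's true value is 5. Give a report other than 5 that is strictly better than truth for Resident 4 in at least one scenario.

Suppose Resident 1 reports 13, Resident 2 reports 13 and Resident 3 reports 13.
Report 5: project built, pays 11, utility 5 - 11 = -6.
Report 2: project not built, utility 0.
So reporting 2 beats truth here (0 > -6).

2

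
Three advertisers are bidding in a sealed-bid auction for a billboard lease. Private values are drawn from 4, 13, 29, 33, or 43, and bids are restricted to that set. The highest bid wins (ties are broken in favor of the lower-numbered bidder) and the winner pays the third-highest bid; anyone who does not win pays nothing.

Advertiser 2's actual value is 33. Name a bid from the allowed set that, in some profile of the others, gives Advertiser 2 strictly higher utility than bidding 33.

43

Suppose Advertiser 1 bids 4 and Advertiser 3 bids 43.
Bid 33: loses, pays 0, utility 0.
Bid 43: wins, pays 4, utility 33 - 4 = 29.
So bidding 43 beats truth here (29 > 0).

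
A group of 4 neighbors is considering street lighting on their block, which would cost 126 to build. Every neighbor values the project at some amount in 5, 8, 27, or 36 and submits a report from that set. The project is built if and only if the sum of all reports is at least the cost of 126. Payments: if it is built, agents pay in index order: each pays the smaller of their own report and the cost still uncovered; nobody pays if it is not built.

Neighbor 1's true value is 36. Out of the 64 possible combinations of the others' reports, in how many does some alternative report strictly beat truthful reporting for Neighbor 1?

Others report (27, 36, 36): truth gives 0; report 27 gives 9 > 0. Violating.
Others report (36, 27, 36): truth gives 0; report 27 gives 9 > 0. Violating.
Others report (36, 36, 27): truth gives 0; report 27 gives 9 > 0. Violating.
Others report (36, 36, 36): truth gives 0; report 27 gives 9 > 0. Violating.
Others report (5, 5, 5): truth gives 0; no alternative beats it.
Others report (5, 5, 8): truth gives 0; no alternative beats it.
(Checking all 64 profiles: 4 have a profitable deviation, 60 do not.)

4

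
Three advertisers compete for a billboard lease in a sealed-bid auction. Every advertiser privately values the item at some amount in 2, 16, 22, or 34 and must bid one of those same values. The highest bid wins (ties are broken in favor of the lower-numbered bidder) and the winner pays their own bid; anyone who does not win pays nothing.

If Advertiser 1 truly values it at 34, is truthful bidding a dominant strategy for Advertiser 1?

Consider the case where Advertiser 2 bids 2 and Advertiser 3 bids 2.
Truthful bid 34: wins, pays 34, utility 34 - 34 = 0.
Bid 2 instead: wins, pays 2, utility 34 - 2 = 32.
Since 32 > 0, bidding 2 is strictly better here, so truthful bidding is not dominant.

No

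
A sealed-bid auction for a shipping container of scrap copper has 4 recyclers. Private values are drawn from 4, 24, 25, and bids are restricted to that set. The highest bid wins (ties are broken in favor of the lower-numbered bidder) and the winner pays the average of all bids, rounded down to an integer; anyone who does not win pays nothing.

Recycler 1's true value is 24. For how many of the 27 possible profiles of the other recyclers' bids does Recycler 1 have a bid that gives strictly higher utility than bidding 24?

13

Others bid (4, 4, 4): truth gives 15; bid 4 gives 20 > 15. Violating.
Others bid (4, 4, 25): truth gives 0; bid 25 gives 10 > 0. Violating.
Others bid (4, 24, 25): truth gives 0; bid 25 gives 5 > 0. Violating.
Others bid (4, 25, 4): truth gives 0; bid 25 gives 10 > 0. Violating.
Others bid (4, 4, 24): truth gives 10; no alternative beats it.
Others bid (4, 24, 4): truth gives 10; no alternative beats it.
(Checking all 27 profiles: 13 have a profitable deviation, 14 do not.)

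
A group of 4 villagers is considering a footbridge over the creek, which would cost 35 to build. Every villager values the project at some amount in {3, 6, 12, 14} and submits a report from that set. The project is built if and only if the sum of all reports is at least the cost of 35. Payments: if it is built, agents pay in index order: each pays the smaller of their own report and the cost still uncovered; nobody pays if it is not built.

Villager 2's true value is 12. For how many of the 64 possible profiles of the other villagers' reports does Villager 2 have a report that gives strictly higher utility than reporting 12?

Others report (3, 12, 14): truth gives 0; report 6 gives 6 > 0. Violating.
Others report (3, 14, 12): truth gives 0; report 6 gives 6 > 0. Violating.
Others report (3, 14, 14): truth gives 0; report 6 gives 6 > 0. Violating.
Others report (6, 12, 12): truth gives 0; report 6 gives 6 > 0. Violating.
Others report (3, 3, 3): truth gives 0; no alternative beats it.
Others report (3, 3, 6): truth gives 0; no alternative beats it.
(Checking all 64 profiles: 29 have a profitable deviation, 35 do not.)

29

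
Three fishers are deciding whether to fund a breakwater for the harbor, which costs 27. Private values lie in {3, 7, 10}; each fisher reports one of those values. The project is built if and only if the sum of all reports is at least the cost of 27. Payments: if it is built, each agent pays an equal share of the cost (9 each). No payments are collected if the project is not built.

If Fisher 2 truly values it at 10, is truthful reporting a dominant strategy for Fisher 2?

Check each profile of the others' reports and compare truth against every alternative report.
Others report (7, 10): truth gives 1, best alternative gives 0.
Others report (10, 7): truth gives 1, best alternative gives 0.
Others report (10, 10): truth gives 1, best alternative gives 1.
Others report (3, 3): truth gives 0, best alternative gives 0.
Others report (3, 7): truth gives 0, best alternative gives 0.
Others report (3, 10): truth gives 0, best alternative gives 0.
(Remaining 3 profiles checked similarly; truth is weakly best in each.)
In every case the truthful report is at least as good as any alternative, so it is a dominant strategy.

Yes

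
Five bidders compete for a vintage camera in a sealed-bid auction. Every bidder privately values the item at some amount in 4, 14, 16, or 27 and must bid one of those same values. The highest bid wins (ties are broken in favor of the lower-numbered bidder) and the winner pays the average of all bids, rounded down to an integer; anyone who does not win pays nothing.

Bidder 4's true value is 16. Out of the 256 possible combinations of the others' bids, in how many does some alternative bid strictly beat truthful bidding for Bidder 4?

50

Others bid (4, 4, 4, 27): truth gives 0; bid 27 gives 3 > 0. Violating.
Others bid (4, 4, 14, 27): truth gives 0; bid 27 gives 1 > 0. Violating.
Others bid (4, 4, 16, 4): truth gives 0; bid 27 gives 5 > 0. Violating.
Others bid (4, 4, 16, 14): truth gives 0; bid 27 gives 3 > 0. Violating.
Others bid (4, 4, 4, 4): truth gives 10; no alternative beats it.
Others bid (4, 4, 4, 14): truth gives 8; no alternative beats it.
(Checking all 256 profiles: 50 have a profitable deviation, 206 do not.)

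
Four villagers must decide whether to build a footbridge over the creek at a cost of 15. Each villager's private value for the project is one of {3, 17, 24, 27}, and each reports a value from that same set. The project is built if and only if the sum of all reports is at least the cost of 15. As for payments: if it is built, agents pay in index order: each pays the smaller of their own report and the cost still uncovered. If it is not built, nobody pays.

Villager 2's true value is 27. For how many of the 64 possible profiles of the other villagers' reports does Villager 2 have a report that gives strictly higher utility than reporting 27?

Others report (3, 3, 17): truth gives 15; report 3 gives 24 > 15. Violating.
Others report (3, 3, 24): truth gives 15; report 3 gives 24 > 15. Violating.
Others report (3, 3, 27): truth gives 15; report 3 gives 24 > 15. Violating.
Others report (3, 17, 3): truth gives 15; report 3 gives 24 > 15. Violating.
Others report (3, 3, 3): truth gives 15; no alternative beats it.
Others report (17, 3, 3): truth gives 27; no alternative beats it.
(Checking all 64 profiles: 15 have a profitable deviation, 49 do not.)

15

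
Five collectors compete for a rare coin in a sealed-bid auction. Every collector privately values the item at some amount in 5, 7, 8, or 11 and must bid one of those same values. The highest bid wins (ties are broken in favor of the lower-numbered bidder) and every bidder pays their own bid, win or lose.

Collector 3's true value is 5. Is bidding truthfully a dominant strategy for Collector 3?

Consider the case where Collector 1 bids 5, Collector 2 bids 5, Collector 4 bids 5 and Collector 5 bids 5.
Truthful bid 5: loses but pays 5, utility -5.
Bid 7 instead: wins, pays 7, utility 5 - 7 = -2.
Since -2 > -5, bidding 7 is strictly better here, so truthful bidding is not dominant.

No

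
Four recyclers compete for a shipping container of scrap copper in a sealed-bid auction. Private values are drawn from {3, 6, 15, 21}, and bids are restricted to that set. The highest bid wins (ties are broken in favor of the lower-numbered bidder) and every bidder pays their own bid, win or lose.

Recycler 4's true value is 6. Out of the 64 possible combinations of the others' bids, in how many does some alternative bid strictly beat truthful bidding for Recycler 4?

63

Others bid (3, 3, 6): truth gives -6; bid 3 gives -3 > -6. Violating.
Others bid (3, 3, 15): truth gives -6; bid 3 gives -3 > -6. Violating.
Others bid (3, 3, 21): truth gives -6; bid 3 gives -3 > -6. Violating.
Others bid (3, 6, 3): truth gives -6; bid 3 gives -3 > -6. Violating.
Others bid (3, 3, 3): truth gives 0; no alternative beats it.
(Checking all 64 profiles: 63 have a profitable deviation, 1 does not.)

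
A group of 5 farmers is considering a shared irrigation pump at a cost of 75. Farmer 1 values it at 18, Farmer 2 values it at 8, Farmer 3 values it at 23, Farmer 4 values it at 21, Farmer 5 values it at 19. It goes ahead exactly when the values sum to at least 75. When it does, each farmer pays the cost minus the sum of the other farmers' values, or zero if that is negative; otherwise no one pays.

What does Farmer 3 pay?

9

Total value 89 ≥ cost 75, so the project is built.
The other farmers' values sum to 66.
Cost minus that sum is 75 - 66 = 9.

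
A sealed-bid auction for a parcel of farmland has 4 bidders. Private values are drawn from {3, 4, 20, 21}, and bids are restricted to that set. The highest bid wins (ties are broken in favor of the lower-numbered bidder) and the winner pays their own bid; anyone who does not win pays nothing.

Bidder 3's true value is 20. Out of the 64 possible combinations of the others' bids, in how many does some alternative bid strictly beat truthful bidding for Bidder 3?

2

Others bid (3, 3, 3): truth gives 0; bid 4 gives 16 > 0. Violating.
Others bid (3, 3, 4): truth gives 0; bid 4 gives 16 > 0. Violating.
Others bid (3, 3, 20): truth gives 0; no alternative beats it.
Others bid (3, 3, 21): truth gives 0; no alternative beats it.
(Checking all 64 profiles: 2 have a profitable deviation, 62 do not.)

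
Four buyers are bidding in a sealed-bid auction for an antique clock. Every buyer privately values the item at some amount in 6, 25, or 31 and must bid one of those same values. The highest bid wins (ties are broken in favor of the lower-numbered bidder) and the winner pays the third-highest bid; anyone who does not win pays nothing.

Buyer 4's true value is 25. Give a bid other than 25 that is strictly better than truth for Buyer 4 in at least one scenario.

Suppose Buyer 1 bids 6, Buyer 2 bids 6 and Buyer 3 bids 25.
Bid 25: loses, pays 0, utility 0.
Bid 31: wins, pays 6, utility 25 - 6 = 19.
So bidding 31 beats truth here (19 > 0).

31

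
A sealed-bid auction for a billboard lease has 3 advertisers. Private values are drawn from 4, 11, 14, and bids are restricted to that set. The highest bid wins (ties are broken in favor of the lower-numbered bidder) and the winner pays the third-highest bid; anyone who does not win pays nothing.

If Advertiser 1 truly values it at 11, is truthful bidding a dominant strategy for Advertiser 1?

No

Consider the case where Advertiser 2 bids 4 and Advertiser 3 bids 14.
Truthful bid 11: loses, pays 0, utility 0.
Bid 14 instead: wins, pays 4, utility 11 - 4 = 7.
Since 7 > 0, bidding 14 is strictly better here, so truthful bidding is not dominant.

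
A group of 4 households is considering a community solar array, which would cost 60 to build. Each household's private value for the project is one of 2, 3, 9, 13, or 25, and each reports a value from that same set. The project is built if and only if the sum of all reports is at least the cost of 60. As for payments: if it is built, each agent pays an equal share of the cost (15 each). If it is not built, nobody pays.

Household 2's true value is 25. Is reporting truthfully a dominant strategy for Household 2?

Check each profile of the others' reports and compare truth against every alternative report.
Others report (2, 9, 25): truth gives 10, best alternative gives 0.
Others report (2, 13, 25): truth gives 10, best alternative gives 0.
Others report (2, 25, 9): truth gives 10, best alternative gives 0.
Others report (2, 25, 13): truth gives 10, best alternative gives 0.
Others report (3, 9, 25): truth gives 10, best alternative gives 0.
Others report (3, 13, 25): truth gives 10, best alternative gives 0.
(Remaining 119 profiles checked similarly; truth is weakly best in each.)
In every case the truthful report is at least as good as any alternative, so it is a dominant strategy.

Yes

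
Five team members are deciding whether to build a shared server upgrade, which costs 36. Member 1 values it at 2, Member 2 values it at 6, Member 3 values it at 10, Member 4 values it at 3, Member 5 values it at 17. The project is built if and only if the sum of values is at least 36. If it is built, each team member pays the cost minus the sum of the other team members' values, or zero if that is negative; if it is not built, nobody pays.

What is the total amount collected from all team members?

Total value 38 ≥ cost 36, so it is built.
Member 1: others sum to 36; max(0, 36 - 36) = 0.
Member 2: others sum to 32; max(0, 36 - 32) = 4.
Member 3: others sum to 28; max(0, 36 - 28) = 8.
Member 4: others sum to 35; max(0, 36 - 35) = 1.
Member 5: others sum to 21; max(0, 36 - 21) = 15.
Total collected = 0 + 4 + 8 + 1 + 15 = 28.

28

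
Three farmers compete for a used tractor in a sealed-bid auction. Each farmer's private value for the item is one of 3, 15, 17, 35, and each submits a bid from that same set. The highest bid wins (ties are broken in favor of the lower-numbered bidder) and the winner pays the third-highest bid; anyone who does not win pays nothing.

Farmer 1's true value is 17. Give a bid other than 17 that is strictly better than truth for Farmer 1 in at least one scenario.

35

Suppose Farmer 2 bids 3 and Farmer 3 bids 35.
Bid 17: loses, pays 0, utility 0.
Bid 35: wins, pays 3, utility 17 - 3 = 14.
So bidding 35 beats truth here (14 > 0).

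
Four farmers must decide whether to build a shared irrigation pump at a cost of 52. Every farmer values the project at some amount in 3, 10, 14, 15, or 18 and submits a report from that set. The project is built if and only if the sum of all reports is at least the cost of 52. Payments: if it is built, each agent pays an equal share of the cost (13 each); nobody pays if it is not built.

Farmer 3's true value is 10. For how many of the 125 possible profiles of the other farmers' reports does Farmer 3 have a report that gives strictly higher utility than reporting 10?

Others report (10, 14, 18): truth gives -3; report 3 gives 0 > -3. Violating.
Others report (10, 15, 18): truth gives -3; report 3 gives 0 > -3. Violating.
Others report (10, 18, 14): truth gives -3; report 3 gives 0 > -3. Violating.
Others report (10, 18, 15): truth gives -3; report 3 gives 0 > -3. Violating.
Others report (3, 3, 3): truth gives 0; no alternative beats it.
Others report (3, 3, 10): truth gives 0; no alternative beats it.
(Checking all 125 profiles: 35 have a profitable deviation, 90 do not.)

35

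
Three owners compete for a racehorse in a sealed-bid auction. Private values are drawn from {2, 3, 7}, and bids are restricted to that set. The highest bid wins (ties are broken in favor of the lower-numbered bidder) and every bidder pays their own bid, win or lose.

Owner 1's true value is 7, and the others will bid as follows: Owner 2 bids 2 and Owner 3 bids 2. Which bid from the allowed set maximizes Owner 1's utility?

2

Bid 2: wins, pays 2, utility 7 - 2 = 5.
Bid 3: wins, pays 3, utility 7 - 3 = 4.
Bid 7: wins, pays 7, utility 7 - 7 = 0.
The best choice is 2 with utility 5.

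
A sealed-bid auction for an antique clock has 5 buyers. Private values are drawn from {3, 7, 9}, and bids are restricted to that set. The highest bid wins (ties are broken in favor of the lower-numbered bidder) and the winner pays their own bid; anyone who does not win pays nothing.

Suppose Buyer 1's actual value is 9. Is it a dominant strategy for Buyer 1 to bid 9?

Consider the case where Buyer 2 bids 3, Buyer 3 bids 3, Buyer 4 bids 3 and Buyer 5 bids 3.
Truthful bid 9: wins, pays 9, utility 9 - 9 = 0.
Bid 3 instead: wins, pays 3, utility 9 - 3 = 6.
Since 6 > 0, bidding 3 is strictly better here, so truthful bidding is not dominant.

No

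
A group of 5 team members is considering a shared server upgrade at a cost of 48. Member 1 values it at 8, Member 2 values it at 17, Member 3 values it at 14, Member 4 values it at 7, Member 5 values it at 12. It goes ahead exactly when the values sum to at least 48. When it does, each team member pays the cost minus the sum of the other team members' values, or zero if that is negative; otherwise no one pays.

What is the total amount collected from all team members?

Total value 58 ≥ cost 48, so it is built.
Member 1: others sum to 50; max(0, 48 - 50) = 0.
Member 2: others sum to 41; max(0, 48 - 41) = 7.
Member 3: others sum to 44; max(0, 48 - 44) = 4.
Member 4: others sum to 51; max(0, 48 - 51) = 0.
Member 5: others sum to 46; max(0, 48 - 46) = 2.
Total collected = 0 + 7 + 4 + 0 + 2 = 13.

13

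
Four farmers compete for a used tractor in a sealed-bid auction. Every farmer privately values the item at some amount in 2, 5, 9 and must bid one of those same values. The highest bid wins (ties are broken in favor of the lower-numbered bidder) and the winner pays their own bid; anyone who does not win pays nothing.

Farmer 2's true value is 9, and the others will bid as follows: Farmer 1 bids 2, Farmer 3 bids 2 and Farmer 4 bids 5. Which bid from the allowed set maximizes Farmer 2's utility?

Bid 2: loses, pays 0, utility 0.
Bid 5: wins, pays 5, utility 9 - 5 = 4.
Bid 9: wins, pays 9, utility 9 - 9 = 0.
The best choice is 5 with utility 4.

5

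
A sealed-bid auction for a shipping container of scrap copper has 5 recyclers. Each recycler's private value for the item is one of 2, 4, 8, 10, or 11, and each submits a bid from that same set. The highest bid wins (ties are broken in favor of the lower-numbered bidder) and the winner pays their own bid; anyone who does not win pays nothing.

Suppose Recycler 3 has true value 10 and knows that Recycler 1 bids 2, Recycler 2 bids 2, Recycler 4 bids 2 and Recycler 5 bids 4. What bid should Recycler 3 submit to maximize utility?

Bid 2: loses, pays 0, utility 0.
Bid 4: wins, pays 4, utility 10 - 4 = 6.
Bid 8: wins, pays 8, utility 10 - 8 = 2.
Bid 10: wins, pays 10, utility 10 - 10 = 0.
Bid 11: wins, pays 11, utility 10 - 11 = -1.
The best choice is 4 with utility 6.

4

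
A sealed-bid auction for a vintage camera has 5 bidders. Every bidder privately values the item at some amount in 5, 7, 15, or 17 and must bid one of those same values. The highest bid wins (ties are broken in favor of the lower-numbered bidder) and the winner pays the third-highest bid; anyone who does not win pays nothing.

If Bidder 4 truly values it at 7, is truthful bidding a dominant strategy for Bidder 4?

Consider the case where Bidder 1 bids 5, Bidder 2 bids 5, Bidder 3 bids 5 and Bidder 5 bids 15.
Truthful bid 7: loses, pays 0, utility 0.
Bid 15 instead: wins, pays 5, utility 7 - 5 = 2.
Since 2 > 0, bidding 15 is strictly better here, so truthful bidding is not dominant.

No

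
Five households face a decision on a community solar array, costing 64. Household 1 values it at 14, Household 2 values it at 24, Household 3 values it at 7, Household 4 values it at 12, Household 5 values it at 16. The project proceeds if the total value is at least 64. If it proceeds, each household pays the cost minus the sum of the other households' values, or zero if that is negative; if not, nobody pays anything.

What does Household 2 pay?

Total value 73 ≥ cost 64, so the project is built.
The other households' values sum to 49.
Cost minus that sum is 64 - 49 = 15.

15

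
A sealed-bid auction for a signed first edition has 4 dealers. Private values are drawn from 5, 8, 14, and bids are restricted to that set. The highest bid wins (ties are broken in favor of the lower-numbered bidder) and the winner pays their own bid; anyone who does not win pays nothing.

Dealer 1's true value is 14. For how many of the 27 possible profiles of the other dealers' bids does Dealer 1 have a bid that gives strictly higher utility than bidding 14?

Others bid (5, 5, 5): truth gives 0; bid 5 gives 9 > 0. Violating.
Others bid (5, 5, 8): truth gives 0; bid 8 gives 6 > 0. Violating.
Others bid (5, 8, 5): truth gives 0; bid 8 gives 6 > 0. Violating.
Others bid (5, 8, 8): truth gives 0; bid 8 gives 6 > 0. Violating.
Others bid (5, 5, 14): truth gives 0; no alternative beats it.
Others bid (5, 8, 14): truth gives 0; no alternative beats it.
(Checking all 27 profiles: 8 have a profitable deviation, 19 do not.)

8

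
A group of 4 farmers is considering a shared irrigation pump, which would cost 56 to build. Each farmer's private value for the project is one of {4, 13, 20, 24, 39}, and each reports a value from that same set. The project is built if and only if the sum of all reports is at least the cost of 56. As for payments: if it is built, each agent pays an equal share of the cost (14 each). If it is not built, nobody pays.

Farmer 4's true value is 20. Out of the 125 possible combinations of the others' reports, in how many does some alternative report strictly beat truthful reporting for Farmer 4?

Others report (4, 4, 13): truth gives 0; report 39 gives 6 > 0. Violating.
Others report (4, 4, 20): truth gives 0; report 39 gives 6 > 0. Violating.
Others report (4, 4, 24): truth gives 0; report 24 gives 6 > 0. Violating.
Others report (4, 13, 4): truth gives 0; report 39 gives 6 > 0. Violating.
Others report (4, 4, 4): truth gives 0; no alternative beats it.
Others report (4, 4, 39): truth gives 6; no alternative beats it.
(Checking all 125 profiles: 12 have a profitable deviation, 113 do not.)

12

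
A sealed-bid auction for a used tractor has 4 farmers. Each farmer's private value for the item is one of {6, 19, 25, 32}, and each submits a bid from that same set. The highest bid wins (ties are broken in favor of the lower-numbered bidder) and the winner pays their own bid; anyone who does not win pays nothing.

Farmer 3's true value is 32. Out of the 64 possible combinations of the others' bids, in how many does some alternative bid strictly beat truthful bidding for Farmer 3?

12

Others bid (6, 6, 6): truth gives 0; bid 19 gives 13 > 0. Violating.
Others bid (6, 6, 19): truth gives 0; bid 19 gives 13 > 0. Violating.
Others bid (6, 6, 25): truth gives 0; bid 25 gives 7 > 0. Violating.
Others bid (6, 19, 6): truth gives 0; bid 25 gives 7 > 0. Violating.
Others bid (6, 6, 32): truth gives 0; no alternative beats it.
Others bid (6, 19, 32): truth gives 0; no alternative beats it.
(Checking all 64 profiles: 12 have a profitable deviation, 52 do not.)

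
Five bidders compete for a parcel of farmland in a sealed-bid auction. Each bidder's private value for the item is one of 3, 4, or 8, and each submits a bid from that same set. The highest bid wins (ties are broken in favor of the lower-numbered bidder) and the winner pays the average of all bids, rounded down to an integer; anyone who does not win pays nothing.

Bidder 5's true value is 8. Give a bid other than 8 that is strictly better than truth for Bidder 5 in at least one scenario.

Suppose Bidder 1 bids 3, Bidder 2 bids 3, Bidder 3 bids 3 and Bidder 4 bids 3.
Bid 8: wins, pays 4, utility 8 - 4 = 4.
Bid 4: wins, pays 3, utility 8 - 3 = 5.
So bidding 4 beats truth here (5 > 4).

4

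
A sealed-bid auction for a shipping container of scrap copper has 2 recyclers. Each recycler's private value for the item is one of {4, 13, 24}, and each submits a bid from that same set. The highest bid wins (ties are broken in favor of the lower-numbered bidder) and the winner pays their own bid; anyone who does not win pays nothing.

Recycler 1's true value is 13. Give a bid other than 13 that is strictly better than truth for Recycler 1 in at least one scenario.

4

Suppose Recycler 2 bids 4.
Bid 13: wins, pays 13, utility 13 - 13 = 0.
Bid 4: wins, pays 4, utility 13 - 4 = 9.
So bidding 4 beats truth here (9 > 0).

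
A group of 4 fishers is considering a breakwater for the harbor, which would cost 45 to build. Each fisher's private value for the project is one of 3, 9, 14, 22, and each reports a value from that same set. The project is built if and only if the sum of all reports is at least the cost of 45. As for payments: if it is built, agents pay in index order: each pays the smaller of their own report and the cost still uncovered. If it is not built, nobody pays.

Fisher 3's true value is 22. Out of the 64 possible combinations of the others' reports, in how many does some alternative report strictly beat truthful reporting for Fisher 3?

36

Others report (3, 9, 22): truth gives 0; report 14 gives 8 > 0. Violating.
Others report (3, 14, 14): truth gives 0; report 14 gives 8 > 0. Violating.
Others report (3, 14, 22): truth gives 0; report 9 gives 13 > 0. Violating.
Others report (3, 22, 9): truth gives 2; report 14 gives 8 > 2. Violating.
Others report (3, 3, 3): truth gives 0; no alternative beats it.
Others report (3, 3, 9): truth gives 0; no alternative beats it.
(Checking all 64 profiles: 36 have a profitable deviation, 28 do not.)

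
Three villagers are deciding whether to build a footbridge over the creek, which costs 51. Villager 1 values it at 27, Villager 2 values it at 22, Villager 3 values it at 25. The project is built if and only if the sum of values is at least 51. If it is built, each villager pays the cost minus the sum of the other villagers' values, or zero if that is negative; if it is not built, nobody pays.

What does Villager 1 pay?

Total value 74 ≥ cost 51, so the project is built.
The other villagers' values sum to 47.
Cost minus that sum is 51 - 47 = 4.

4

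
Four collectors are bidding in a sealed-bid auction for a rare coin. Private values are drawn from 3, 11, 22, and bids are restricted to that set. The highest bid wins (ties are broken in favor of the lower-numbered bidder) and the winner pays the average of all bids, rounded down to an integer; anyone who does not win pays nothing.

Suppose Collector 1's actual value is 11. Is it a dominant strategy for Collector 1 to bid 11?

No

Consider the case where Collector 2 bids 3, Collector 3 bids 3 and Collector 4 bids 3.
Truthful bid 11: wins, pays 5, utility 11 - 5 = 6.
Bid 3 instead: wins, pays 3, utility 11 - 3 = 8.
Since 8 > 6, bidding 3 is strictly better here, so truthful bidding is not dominant.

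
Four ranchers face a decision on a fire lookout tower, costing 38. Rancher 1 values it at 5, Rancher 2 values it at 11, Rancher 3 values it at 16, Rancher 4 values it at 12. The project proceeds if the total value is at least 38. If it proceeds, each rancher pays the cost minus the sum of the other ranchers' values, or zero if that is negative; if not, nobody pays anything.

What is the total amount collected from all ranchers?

21

Total value 44 ≥ cost 38, so it is built.
Rancher 1: others sum to 39; max(0, 38 - 39) = 0.
Rancher 2: others sum to 33; max(0, 38 - 33) = 5.
Rancher 3: others sum to 28; max(0, 38 - 28) = 10.
Rancher 4: others sum to 32; max(0, 38 - 32) = 6.
Total collected = 0 + 5 + 10 + 6 = 21.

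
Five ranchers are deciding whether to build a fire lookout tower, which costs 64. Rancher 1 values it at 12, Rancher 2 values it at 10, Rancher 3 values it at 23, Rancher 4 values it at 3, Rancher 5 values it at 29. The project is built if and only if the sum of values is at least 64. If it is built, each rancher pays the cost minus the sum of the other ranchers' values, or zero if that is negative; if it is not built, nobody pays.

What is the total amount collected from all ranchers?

Total value 77 ≥ cost 64, so it is built.
Rancher 1: others sum to 65; max(0, 64 - 65) = 0.
Rancher 2: others sum to 67; max(0, 64 - 67) = 0.
Rancher 3: others sum to 54; max(0, 64 - 54) = 10.
Rancher 4: others sum to 74; max(0, 64 - 74) = 0.
Rancher 5: others sum to 48; max(0, 64 - 48) = 16.
Total collected = 0 + 0 + 10 + 0 + 16 = 26.

26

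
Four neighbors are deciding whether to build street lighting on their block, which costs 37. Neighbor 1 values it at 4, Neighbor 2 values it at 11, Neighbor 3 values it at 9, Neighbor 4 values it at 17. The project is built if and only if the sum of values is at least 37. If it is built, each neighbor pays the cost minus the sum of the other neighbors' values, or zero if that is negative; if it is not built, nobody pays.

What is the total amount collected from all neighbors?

25

Total value 41 ≥ cost 37, so it is built.
Neighbor 1: others sum to 37; max(0, 37 - 37) = 0.
Neighbor 2: others sum to 30; max(0, 37 - 30) = 7.
Neighbor 3: others sum to 32; max(0, 37 - 32) = 5.
Neighbor 4: others sum to 24; max(0, 37 - 24) = 13.
Total collected = 0 + 7 + 5 + 13 = 25.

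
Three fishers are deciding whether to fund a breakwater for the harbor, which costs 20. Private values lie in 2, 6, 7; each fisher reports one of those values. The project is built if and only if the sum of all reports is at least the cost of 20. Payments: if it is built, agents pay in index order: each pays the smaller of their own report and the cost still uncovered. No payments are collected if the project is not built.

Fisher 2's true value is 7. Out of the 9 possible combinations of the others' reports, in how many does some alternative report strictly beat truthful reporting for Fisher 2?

Others report (7, 7): truth gives 0; report 6 gives 1 > 0. Violating.
Others report (2, 2): truth gives 0; no alternative beats it.
Others report (2, 6): truth gives 0; no alternative beats it.
(Checking all 9 profiles: 1 has a profitable deviation, 8 do not.)

1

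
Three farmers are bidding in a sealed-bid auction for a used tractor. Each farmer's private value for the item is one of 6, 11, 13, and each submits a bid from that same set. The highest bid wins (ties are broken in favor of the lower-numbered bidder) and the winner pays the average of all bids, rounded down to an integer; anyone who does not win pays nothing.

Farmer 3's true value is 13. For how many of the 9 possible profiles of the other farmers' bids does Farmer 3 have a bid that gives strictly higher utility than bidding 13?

1

Others bid (6, 6): truth gives 5; bid 11 gives 6 > 5. Violating.
Others bid (6, 11): truth gives 3; no alternative beats it.
Others bid (6, 13): truth gives 0; no alternative beats it.
(Checking all 9 profiles: 1 has a profitable deviation, 8 do not.)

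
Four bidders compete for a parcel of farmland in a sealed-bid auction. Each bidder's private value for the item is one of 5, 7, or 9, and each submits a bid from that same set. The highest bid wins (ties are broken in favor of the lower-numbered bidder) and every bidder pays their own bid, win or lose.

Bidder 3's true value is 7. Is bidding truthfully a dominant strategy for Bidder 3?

Consider the case where Bidder 1 bids 5, Bidder 2 bids 5 and Bidder 4 bids 9.
Truthful bid 7: loses but pays 7, utility -7.
Bid 5 instead: loses but pays 5, utility -5.
Since -5 > -7, bidding 5 is strictly better here, so truthful bidding is not dominant.

No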